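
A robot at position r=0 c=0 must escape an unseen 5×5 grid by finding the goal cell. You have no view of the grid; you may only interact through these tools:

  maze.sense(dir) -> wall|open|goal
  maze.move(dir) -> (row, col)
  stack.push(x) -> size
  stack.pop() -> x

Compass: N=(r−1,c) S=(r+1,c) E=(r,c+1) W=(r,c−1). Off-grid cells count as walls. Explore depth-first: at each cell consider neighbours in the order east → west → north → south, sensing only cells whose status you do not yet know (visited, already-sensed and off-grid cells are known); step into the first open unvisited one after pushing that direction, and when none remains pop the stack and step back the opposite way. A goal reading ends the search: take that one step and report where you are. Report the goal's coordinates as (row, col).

Action: maze.sense[east]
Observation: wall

Action: maze.sense[south]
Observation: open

Action: stack.push[south]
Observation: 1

Action: maze.move[south]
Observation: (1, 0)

Action: maze.sense[east]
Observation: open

Action: stack.push[east]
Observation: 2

Action: maze.move[east]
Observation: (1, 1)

Action: maze.sense[east]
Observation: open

Action: stack.push[east]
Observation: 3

Action: maze.move[east]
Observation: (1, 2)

Action: maze.sense[east]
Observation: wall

Action: maze.sense[north]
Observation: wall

Action: maze.sense[south]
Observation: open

Action: stack.push[south]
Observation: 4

Action: maze.move[south]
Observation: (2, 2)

Action: maze.sense[east]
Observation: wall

Action: maze.sense[west]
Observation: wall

Action: maze.sense[south]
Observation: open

Action: stack.push[south]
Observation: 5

Action: maze.move[south]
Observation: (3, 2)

Action: maze.sense[east]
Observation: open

Action: stack.push[east]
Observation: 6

Action: maze.move[east]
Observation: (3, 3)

Action: maze.sense[east]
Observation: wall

Action: maze.sense[south]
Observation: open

Action: stack.push[south]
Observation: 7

Action: maze.move[south]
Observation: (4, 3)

Action: maze.sense[east]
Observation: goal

Action: maze.move[east]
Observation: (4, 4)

Answer: (4, 4)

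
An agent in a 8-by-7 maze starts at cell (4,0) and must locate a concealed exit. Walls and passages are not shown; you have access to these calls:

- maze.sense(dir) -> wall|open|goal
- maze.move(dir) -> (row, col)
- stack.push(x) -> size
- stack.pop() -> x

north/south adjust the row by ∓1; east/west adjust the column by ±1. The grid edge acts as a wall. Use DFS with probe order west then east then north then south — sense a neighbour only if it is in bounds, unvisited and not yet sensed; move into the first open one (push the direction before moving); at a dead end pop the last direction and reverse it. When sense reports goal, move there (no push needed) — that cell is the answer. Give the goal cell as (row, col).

> sense dir: east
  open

> push x: east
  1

> move dir: east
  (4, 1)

> sense dir: east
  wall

> sense dir: north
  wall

> sense dir: south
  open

> push x: south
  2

> move dir: south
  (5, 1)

> sense dir: west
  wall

> sense dir: east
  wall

> sense dir: south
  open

> push x: south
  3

> move dir: south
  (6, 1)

> sense dir: west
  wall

> sense dir: east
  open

> push x: east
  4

> move dir: east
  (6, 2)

> sense dir: east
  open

> push x: east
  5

> move dir: east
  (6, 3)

> sense dir: east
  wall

> sense dir: north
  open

> push x: north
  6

> move dir: north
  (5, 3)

> sense dir: east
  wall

> sense dir: north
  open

> push x: north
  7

> move dir: north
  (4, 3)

> sense dir: east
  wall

> sense dir: north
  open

> push x: north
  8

> move dir: north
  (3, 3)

> sense dir: west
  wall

> sense dir: east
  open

> push x: east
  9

> move dir: east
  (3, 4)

> sense dir: east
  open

> push x: east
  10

> move dir: east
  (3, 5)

> sense dir: east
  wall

> sense dir: north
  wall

> sense dir: south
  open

> push x: south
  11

> move dir: south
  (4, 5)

> sense dir: east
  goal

> move dir: east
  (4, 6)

Answer: (4, 6)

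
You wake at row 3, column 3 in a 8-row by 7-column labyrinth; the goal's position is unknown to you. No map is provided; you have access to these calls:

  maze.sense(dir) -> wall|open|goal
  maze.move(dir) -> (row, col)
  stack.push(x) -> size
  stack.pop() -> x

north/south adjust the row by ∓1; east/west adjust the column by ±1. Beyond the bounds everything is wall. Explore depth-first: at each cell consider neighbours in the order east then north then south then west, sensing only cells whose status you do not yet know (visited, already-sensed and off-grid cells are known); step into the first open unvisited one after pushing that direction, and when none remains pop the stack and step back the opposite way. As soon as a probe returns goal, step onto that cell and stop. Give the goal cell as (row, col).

CALL sense[dir=east]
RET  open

CALL push[x=east]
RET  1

CALL move[dir=east]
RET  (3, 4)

CALL sense[dir=east]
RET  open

CALL push[x=east]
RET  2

CALL move[dir=east]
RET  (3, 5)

CALL sense[dir=east]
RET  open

CALL push[x=east]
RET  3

CALL move[dir=east]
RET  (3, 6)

CALL sense[dir=north]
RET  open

CALL push[x=north]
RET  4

CALL move[dir=north]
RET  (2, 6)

CALL sense[dir=north]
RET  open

CALL push[x=north]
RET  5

CALL move[dir=north]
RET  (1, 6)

CALL sense[dir=north]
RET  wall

CALL sense[dir=west]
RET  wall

CALL pop[]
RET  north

CALL move[dir=south]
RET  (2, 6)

CALL sense[dir=west]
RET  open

CALL push[x=west]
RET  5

CALL move[dir=west]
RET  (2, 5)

CALL sense[dir=west]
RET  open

CALL push[x=west]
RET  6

CALL move[dir=west]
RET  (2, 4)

CALL sense[dir=north]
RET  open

CALL push[x=north]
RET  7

CALL move[dir=north]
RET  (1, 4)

CALL sense[dir=north]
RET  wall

CALL sense[dir=west]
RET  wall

CALL pop[]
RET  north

CALL move[dir=south]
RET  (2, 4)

CALL sense[dir=west]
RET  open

CALL push[x=west]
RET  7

CALL move[dir=west]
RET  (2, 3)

CALL sense[dir=west]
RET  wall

CALL pop[]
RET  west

CALL move[dir=east]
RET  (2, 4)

CALL pop[]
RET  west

CALL move[dir=east]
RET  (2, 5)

CALL pop[]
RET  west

CALL move[dir=east]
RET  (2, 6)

CALL pop[]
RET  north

CALL move[dir=south]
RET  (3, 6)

CALL sense[dir=south]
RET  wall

CALL pop[]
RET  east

CALL move[dir=west]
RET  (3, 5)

CALL sense[dir=south]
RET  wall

CALL pop[]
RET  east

CALL move[dir=west]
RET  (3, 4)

CALL sense[dir=south]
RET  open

CALL push[x=south]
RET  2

CALL move[dir=south]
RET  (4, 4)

CALL sense[dir=south]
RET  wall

CALL sense[dir=west]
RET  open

CALL push[x=west]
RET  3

CALL move[dir=west]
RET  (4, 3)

CALL sense[dir=south]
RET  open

CALL push[x=south]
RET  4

CALL move[dir=south]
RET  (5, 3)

CALL sense[dir=south]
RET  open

CALL push[x=south]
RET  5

CALL move[dir=south]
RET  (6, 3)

CALL sense[dir=east]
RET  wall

CALL sense[dir=south]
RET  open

CALL push[x=south]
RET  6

CALL move[dir=south]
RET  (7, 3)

CALL sense[dir=east]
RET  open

CALL push[x=east]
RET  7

CALL move[dir=east]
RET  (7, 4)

CALL sense[dir=east]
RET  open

CALL push[x=east]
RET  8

CALL move[dir=east]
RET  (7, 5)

CALL sense[dir=east]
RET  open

CALL push[x=east]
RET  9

CALL move[dir=east]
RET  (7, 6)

CALL sense[dir=north]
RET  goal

CALL move[dir=north]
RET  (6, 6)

Answer: (6, 6)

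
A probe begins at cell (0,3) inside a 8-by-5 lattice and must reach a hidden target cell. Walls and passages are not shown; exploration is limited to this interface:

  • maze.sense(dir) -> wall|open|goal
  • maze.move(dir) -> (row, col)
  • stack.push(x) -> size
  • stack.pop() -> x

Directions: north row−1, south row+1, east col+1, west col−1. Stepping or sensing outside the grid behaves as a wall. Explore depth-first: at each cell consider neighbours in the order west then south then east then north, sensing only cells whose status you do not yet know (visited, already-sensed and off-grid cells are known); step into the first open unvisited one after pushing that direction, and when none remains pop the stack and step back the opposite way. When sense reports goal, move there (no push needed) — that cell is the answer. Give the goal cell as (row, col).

·→ maze.sense(dir→west)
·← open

·→ stack.push(x→west)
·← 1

·→ maze.move(dir→west)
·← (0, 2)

·→ maze.sense(dir→west)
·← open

·→ stack.push(x→west)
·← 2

·→ maze.move(dir→west)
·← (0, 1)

·→ maze.sense(dir→west)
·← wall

·→ maze.sense(dir→south)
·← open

·→ stack.push(x→south)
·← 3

·→ maze.move(dir→south)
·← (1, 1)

·→ maze.sense(dir→west)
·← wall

·→ maze.sense(dir→south)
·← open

·→ stack.push(x→south)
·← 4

·→ maze.move(dir→south)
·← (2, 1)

·→ maze.sense(dir→west)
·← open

·→ stack.push(x→west)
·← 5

·→ maze.move(dir→west)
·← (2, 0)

·→ maze.sense(dir→south)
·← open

·→ stack.push(x→south)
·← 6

·→ maze.move(dir→south)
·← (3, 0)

·→ maze.sense(dir→south)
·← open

·→ stack.push(x→south)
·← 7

·→ maze.move(dir→south)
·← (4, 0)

·→ maze.sense(dir→south)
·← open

·→ stack.push(x→south)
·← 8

·→ maze.move(dir→south)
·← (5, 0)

·→ maze.sense(dir→south)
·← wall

·→ maze.sense(dir→east)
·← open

·→ stack.push(x→east)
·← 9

·→ maze.move(dir→east)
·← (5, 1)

·→ maze.sense(dir→south)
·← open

·→ stack.push(x→south)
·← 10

·→ maze.move(dir→south)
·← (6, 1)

·→ maze.sense(dir→south)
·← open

·→ stack.push(x→south)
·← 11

·→ maze.move(dir→south)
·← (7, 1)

·→ maze.sense(dir→west)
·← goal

·→ maze.move(dir→west)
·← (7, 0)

Answer: (7, 0)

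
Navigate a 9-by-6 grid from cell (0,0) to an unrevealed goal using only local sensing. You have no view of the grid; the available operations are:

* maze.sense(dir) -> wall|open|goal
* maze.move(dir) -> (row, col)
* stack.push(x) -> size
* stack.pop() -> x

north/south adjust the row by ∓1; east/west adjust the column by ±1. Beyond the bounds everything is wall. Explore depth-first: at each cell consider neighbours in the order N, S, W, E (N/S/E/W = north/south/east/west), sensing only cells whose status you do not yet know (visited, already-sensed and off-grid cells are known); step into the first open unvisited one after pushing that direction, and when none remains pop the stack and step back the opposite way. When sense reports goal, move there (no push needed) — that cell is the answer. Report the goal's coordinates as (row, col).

> maze.sense dir=south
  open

> stack.push x=south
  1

> maze.move dir=south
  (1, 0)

> maze.sense dir=south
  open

> stack.push x=south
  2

> maze.move dir=south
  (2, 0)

> maze.sense dir=south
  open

> stack.push x=south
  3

> maze.move dir=south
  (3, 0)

> maze.sense dir=south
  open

> stack.push x=south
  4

> maze.move dir=south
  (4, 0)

> maze.sense dir=south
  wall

> maze.sense dir=east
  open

> stack.push x=east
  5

> maze.move dir=east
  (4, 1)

> maze.sense dir=north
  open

> stack.push x=north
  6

> maze.move dir=north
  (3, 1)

> maze.sense dir=north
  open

> stack.push x=north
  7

> maze.move dir=north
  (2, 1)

> maze.sense dir=north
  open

> stack.push x=north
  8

> maze.move dir=north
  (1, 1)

> maze.sense dir=north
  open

> stack.push x=north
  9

> maze.move dir=north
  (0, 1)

> maze.sense dir=east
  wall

> stack.pop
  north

> maze.move dir=south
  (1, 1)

> maze.sense dir=east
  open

> stack.push x=east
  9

> maze.move dir=east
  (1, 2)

> maze.sense dir=south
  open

> stack.push x=south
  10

> maze.move dir=south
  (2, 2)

> maze.sense dir=south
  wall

> maze.sense dir=east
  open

> stack.push x=east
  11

> maze.move dir=east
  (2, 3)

> maze.sense dir=north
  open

> stack.push x=north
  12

> maze.move dir=north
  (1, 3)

> maze.sense dir=north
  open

> stack.push x=north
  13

> maze.move dir=north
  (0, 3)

> maze.sense dir=east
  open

> stack.push x=east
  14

> maze.move dir=east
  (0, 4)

> maze.sense dir=south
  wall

> maze.sense dir=east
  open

> stack.push x=east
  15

> maze.move dir=east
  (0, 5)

> maze.sense dir=south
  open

> stack.push x=south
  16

> maze.move dir=south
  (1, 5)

> maze.sense dir=south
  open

> stack.push x=south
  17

> maze.move dir=south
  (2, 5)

> maze.sense dir=south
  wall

> maze.sense dir=west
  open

> stack.push x=west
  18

> maze.move dir=west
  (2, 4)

> maze.sense dir=south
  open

> stack.push x=south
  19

> maze.move dir=south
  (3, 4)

> maze.sense dir=south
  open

> stack.push x=south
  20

> maze.move dir=south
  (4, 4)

> maze.sense dir=south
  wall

> maze.sense dir=west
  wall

> maze.sense dir=east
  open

> stack.push x=east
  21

> maze.move dir=east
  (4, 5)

> maze.sense dir=south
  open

> stack.push x=south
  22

> maze.move dir=south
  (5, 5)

> maze.sense dir=south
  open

> stack.push x=south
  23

> maze.move dir=south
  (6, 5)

> maze.sense dir=south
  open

> stack.push x=south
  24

> maze.move dir=south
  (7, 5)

> maze.sense dir=south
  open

> stack.push x=south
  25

> maze.move dir=south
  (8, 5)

> maze.sense dir=west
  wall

> stack.pop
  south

> maze.move dir=north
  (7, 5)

> maze.sense dir=west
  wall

> stack.pop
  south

> maze.move dir=north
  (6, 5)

> maze.sense dir=west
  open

> stack.push x=west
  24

> maze.move dir=west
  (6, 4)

> maze.sense dir=west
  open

> stack.push x=west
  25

> maze.move dir=west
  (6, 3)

> maze.sense dir=north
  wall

> maze.sense dir=south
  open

> stack.push x=south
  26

> maze.move dir=south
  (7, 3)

> maze.sense dir=south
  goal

> maze.move dir=south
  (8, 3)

Answer: (8, 3)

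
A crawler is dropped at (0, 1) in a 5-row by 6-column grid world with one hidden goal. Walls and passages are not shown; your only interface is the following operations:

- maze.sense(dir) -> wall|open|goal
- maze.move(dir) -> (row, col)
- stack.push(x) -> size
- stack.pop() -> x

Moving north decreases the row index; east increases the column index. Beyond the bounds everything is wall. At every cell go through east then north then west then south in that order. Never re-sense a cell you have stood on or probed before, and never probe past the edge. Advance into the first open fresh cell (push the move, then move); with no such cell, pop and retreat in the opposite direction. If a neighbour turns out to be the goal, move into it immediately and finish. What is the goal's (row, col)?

Now I run maze.sense using dir='east', — result: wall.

Next I call maze.sense using dir='west', → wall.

Calling maze.sense using dir='south', and observe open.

I use stack.push using x='south', — result: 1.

Then maze.move using dir='south', → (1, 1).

I invoke maze.sense using dir='east', : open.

Next I call stack.push using x='east', : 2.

Using maze.move using dir='east', — result: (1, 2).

Then maze.sense using dir='east', and see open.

Using stack.push using x='east', → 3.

I invoke maze.move using dir='east', : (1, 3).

Invoking maze.sense using dir='east', — result: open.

I call stack.push using x='east', and get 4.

I invoke maze.move using dir='east', yielding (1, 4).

I try maze.sense using dir='east', giving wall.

I call maze.sense using dir='north', and observe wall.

Invoking maze.sense using dir='south', → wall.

Now I run stack.pop, — result: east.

I invoke maze.move using dir='west', and observe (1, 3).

Calling maze.sense using dir='north', and see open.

Invoking stack.push using x='north', → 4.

Next I call maze.move using dir='north', : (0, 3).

I try stack.pop, — result: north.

Calling maze.move using dir='south', and observe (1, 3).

I try maze.sense using dir='south', — result: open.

I use stack.push using x='south', yielding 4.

Invoking maze.move using dir='south', yielding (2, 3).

Using maze.sense using dir='west', — result: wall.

Next I call maze.sense using dir='south', giving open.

I use stack.push using x='south', — result: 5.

Calling maze.move using dir='south', and observe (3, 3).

I invoke maze.sense using dir='east', and get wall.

I call maze.sense using dir='west', and observe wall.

I call maze.sense using dir='south', → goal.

I try maze.move using dir='south', which returns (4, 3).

Answer: (4, 3)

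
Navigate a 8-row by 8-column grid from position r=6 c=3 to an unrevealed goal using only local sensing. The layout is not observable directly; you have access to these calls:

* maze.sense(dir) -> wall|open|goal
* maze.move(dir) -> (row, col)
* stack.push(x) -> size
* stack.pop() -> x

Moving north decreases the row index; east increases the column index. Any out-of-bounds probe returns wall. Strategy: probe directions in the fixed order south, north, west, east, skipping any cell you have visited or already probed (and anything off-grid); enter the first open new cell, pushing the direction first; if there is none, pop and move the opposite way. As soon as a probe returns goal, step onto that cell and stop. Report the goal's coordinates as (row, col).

I use sense passing dir: south, and see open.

Calling push passing x: south, giving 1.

Next I call move passing dir: south, — result: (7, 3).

Invoking sense passing dir: west, yielding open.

Calling push passing x: west, → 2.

Next I call move passing dir: west, — result: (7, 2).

Now I run sense passing dir: north, : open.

I invoke push passing x: north, yielding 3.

Calling move passing dir: north, giving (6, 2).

Using sense passing dir: north, — result: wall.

Then sense passing dir: west, — result: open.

I call push passing x: west, which returns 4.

Using move passing dir: west, and observe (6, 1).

Now I run sense passing dir: south, giving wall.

Then sense passing dir: north, : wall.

I run sense passing dir: west, — result: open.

Now I run push passing x: west, and get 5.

I invoke move passing dir: west, and see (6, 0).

Invoking sense passing dir: south, which returns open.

Calling push passing x: south, which returns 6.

Invoking move passing dir: south, giving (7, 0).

Using pop(), yielding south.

I call move passing dir: north, giving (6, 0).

Invoking sense passing dir: north, which returns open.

I run push passing x: north, and get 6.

Using move passing dir: north, and observe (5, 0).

I use sense passing dir: north, and observe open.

I invoke push passing x: north, and see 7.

I try move passing dir: north, — result: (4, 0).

I call sense passing dir: north, and observe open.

Using push passing x: north, and get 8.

Then move passing dir: north, and observe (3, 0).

Using sense passing dir: north, and see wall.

Invoking sense passing dir: east, → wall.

Now I run pop(), and get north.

I try move passing dir: south, giving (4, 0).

Now I run sense passing dir: east, which returns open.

I call push passing x: east, → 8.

I run move passing dir: east, yielding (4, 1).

Invoking sense passing dir: east, which returns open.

Next I call push passing x: east, : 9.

I invoke move passing dir: east, : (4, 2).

Now I run sense passing dir: north, : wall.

I call sense passing dir: east, and see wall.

I try pop, which returns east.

I invoke move passing dir: west, — result: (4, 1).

Next I call pop, → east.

Invoking move passing dir: west, → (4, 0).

I call pop(), which returns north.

Invoking move passing dir: south, which returns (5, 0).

I call pop, and get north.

Then move passing dir: south, giving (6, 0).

Calling pop(), — result: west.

Next I call move passing dir: east, and observe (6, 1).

Then pop, → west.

Next I call move passing dir: east, giving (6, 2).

I run pop(), and see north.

Next I call move passing dir: south, which returns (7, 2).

Calling pop(), → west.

I invoke move passing dir: east, and see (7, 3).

I try sense passing dir: east, — result: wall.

Using pop(), yielding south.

Using move passing dir: north, and see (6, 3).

Invoking sense passing dir: north, yielding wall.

Using sense passing dir: east, → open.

I call push passing x: east, giving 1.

Using move passing dir: east, : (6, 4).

I call sense passing dir: north, and observe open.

Then push passing x: north, which returns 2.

I try move passing dir: north, giving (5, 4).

I call sense passing dir: north, → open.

Invoking push passing x: north, : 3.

I try move passing dir: north, and observe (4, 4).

Using sense passing dir: north, — result: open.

Calling push passing x: north, yielding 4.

I use move passing dir: north, yielding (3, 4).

I run sense passing dir: north, and see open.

I try push passing x: north, : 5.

Invoking move passing dir: north, and observe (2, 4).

I call sense passing dir: north, — result: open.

I use push passing x: north, and observe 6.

I use move passing dir: north, and get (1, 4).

Using sense passing dir: north, and get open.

I try push passing x: north, giving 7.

Using move passing dir: north, : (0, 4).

I use sense passing dir: west, : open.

I call push passing x: west, giving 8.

Next I call move passing dir: west, and get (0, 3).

I invoke sense passing dir: south, and observe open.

I run push passing x: south, and observe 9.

Then move passing dir: south, and observe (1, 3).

Invoking sense passing dir: south, and see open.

Invoking push passing x: south, and get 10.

I call move passing dir: south, yielding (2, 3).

I call sense passing dir: south, and see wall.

Calling sense passing dir: west, giving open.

I invoke push passing x: west, : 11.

Next I call move passing dir: west, — result: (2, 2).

I invoke sense passing dir: north, giving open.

I try push passing x: north, — result: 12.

I run move passing dir: north, giving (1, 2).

Next I call sense passing dir: north, : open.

Next I call push passing x: north, and see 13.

I run move passing dir: north, — result: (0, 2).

I invoke sense passing dir: west, which returns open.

I call push passing x: west, which returns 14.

I run move passing dir: west, : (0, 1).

I use sense passing dir: south, — result: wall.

Then sense passing dir: west, and get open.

Then push passing x: west, and see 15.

Now I run move passing dir: west, yielding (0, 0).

Using sense passing dir: south, yielding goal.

Next I call move passing dir: south, — result: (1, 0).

Answer: (1, 0)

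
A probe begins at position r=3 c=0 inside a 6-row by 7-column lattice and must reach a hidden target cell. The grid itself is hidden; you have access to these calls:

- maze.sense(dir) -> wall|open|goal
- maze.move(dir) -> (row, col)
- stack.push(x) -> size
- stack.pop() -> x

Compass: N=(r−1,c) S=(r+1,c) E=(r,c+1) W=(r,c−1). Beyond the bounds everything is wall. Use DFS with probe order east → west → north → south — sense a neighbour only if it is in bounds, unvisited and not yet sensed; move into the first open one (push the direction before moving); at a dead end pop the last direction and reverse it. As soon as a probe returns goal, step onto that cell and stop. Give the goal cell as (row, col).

[in] maze.sense dir: east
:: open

[in] stack.push x: east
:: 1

[in] maze.move dir: east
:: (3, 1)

[in] maze.sense dir: east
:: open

[in] stack.push x: east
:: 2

[in] maze.move dir: east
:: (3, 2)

[in] maze.sense dir: east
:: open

[in] stack.push x: east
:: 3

[in] maze.move dir: east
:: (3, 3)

[in] maze.sense dir: east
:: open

[in] stack.push x: east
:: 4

[in] maze.move dir: east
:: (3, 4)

[in] maze.sense dir: east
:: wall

[in] maze.sense dir: north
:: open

[in] stack.push x: north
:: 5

[in] maze.move dir: north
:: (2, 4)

[in] maze.sense dir: east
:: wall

[in] maze.sense dir: west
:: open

[in] stack.push x: west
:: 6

[in] maze.move dir: west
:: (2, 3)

[in] maze.sense dir: west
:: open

[in] stack.push x: west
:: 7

[in] maze.move dir: west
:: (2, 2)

[in] maze.sense dir: west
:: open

[in] stack.push x: west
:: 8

[in] maze.move dir: west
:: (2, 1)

[in] maze.sense dir: west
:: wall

[in] maze.sense dir: north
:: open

[in] stack.push x: north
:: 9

[in] maze.move dir: north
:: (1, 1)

[in] maze.sense dir: east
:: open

[in] stack.push x: east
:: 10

[in] maze.move dir: east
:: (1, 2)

[in] maze.sense dir: east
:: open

[in] stack.push x: east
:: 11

[in] maze.move dir: east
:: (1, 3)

[in] maze.sense dir: east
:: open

[in] stack.push x: east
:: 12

[in] maze.move dir: east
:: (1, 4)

[in] maze.sense dir: east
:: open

[in] stack.push x: east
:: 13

[in] maze.move dir: east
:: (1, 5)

[in] maze.sense dir: east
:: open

[in] stack.push x: east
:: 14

[in] maze.move dir: east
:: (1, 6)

[in] maze.sense dir: north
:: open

[in] stack.push x: north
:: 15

[in] maze.move dir: north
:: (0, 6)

[in] maze.sense dir: west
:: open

[in] stack.push x: west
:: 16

[in] maze.move dir: west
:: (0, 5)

[in] maze.sense dir: west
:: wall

[in] stack.pop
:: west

[in] maze.move dir: east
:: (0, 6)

[in] stack.pop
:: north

[in] maze.move dir: south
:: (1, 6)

[in] maze.sense dir: south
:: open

[in] stack.push x: south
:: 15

[in] maze.move dir: south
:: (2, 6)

[in] maze.sense dir: south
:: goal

[in] maze.move dir: south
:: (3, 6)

Answer: (3, 6)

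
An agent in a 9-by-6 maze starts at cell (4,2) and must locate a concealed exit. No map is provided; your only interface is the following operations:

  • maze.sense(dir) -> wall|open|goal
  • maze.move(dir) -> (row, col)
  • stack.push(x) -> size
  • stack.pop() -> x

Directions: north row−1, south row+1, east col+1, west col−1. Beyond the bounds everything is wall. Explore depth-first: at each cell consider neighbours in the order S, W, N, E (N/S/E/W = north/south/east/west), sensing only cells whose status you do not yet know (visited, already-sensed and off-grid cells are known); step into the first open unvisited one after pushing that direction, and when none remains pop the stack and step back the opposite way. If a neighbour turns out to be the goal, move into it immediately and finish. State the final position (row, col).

-> maze.sense(dir='south')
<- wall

-> maze.sense(dir='west')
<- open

-> stack.push(x='west')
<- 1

-> maze.move(dir='west')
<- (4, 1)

-> maze.sense(dir='south')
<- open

-> stack.push(x='south')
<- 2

-> maze.move(dir='south')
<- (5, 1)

-> maze.sense(dir='south')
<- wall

-> maze.sense(dir='west')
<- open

-> stack.push(x='west')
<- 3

-> maze.move(dir='west')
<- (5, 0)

-> maze.sense(dir='south')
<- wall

-> maze.sense(dir='north')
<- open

-> stack.push(x='north')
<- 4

-> maze.move(dir='north')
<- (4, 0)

-> maze.sense(dir='north')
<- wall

-> stack.pop()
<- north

-> maze.move(dir='south')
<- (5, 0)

-> stack.pop()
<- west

-> maze.move(dir='east')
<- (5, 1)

-> stack.pop()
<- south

-> maze.move(dir='north')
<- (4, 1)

-> maze.sense(dir='north')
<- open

-> stack.push(x='north')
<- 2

-> maze.move(dir='north')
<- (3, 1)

-> maze.sense(dir='north')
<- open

-> stack.push(x='north')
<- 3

-> maze.move(dir='north')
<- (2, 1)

-> maze.sense(dir='west')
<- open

-> stack.push(x='west')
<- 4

-> maze.move(dir='west')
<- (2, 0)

-> maze.sense(dir='north')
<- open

-> stack.push(x='north')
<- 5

-> maze.move(dir='north')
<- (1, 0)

-> maze.sense(dir='north')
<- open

-> stack.push(x='north')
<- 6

-> maze.move(dir='north')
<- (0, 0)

-> maze.sense(dir='east')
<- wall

-> stack.pop()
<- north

-> maze.move(dir='south')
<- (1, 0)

-> maze.sense(dir='east')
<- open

-> stack.push(x='east')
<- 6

-> maze.move(dir='east')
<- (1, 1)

-> maze.sense(dir='east')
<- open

-> stack.push(x='east')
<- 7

-> maze.move(dir='east')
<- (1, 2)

-> maze.sense(dir='south')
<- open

-> stack.push(x='south')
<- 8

-> maze.move(dir='south')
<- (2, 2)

-> maze.sense(dir='south')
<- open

-> stack.push(x='south')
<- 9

-> maze.move(dir='south')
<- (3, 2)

-> maze.sense(dir='east')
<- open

-> stack.push(x='east')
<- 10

-> maze.move(dir='east')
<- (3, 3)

-> maze.sense(dir='south')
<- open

-> stack.push(x='south')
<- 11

-> maze.move(dir='south')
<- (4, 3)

-> maze.sense(dir='south')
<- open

-> stack.push(x='south')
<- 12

-> maze.move(dir='south')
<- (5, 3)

-> maze.sense(dir='south')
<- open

-> stack.push(x='south')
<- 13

-> maze.move(dir='south')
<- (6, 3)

-> maze.sense(dir='south')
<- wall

-> maze.sense(dir='west')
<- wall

-> maze.sense(dir='east')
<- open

-> stack.push(x='east')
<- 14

-> maze.move(dir='east')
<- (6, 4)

-> maze.sense(dir='south')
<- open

-> stack.push(x='south')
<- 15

-> maze.move(dir='south')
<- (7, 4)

-> maze.sense(dir='south')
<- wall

-> maze.sense(dir='east')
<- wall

-> stack.pop()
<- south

-> maze.move(dir='north')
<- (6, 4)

-> maze.sense(dir='north')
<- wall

-> maze.sense(dir='east')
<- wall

-> stack.pop()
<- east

-> maze.move(dir='west')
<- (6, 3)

-> stack.pop()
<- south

-> maze.move(dir='north')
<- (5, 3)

-> stack.pop()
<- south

-> maze.move(dir='north')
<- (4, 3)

-> maze.sense(dir='east')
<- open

-> stack.push(x='east')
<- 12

-> maze.move(dir='east')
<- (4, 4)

-> maze.sense(dir='north')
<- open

-> stack.push(x='north')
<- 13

-> maze.move(dir='north')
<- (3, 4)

-> maze.sense(dir='north')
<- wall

-> maze.sense(dir='east')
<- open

-> stack.push(x='east')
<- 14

-> maze.move(dir='east')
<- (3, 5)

-> maze.sense(dir='south')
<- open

-> stack.push(x='south')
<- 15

-> maze.move(dir='south')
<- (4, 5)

-> maze.sense(dir='south')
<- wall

-> stack.pop()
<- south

-> maze.move(dir='north')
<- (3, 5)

-> maze.sense(dir='north')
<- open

-> stack.push(x='north')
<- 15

-> maze.move(dir='north')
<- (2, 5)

-> maze.sense(dir='north')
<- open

-> stack.push(x='north')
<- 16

-> maze.move(dir='north')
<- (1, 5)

-> maze.sense(dir='west')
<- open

-> stack.push(x='west')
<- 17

-> maze.move(dir='west')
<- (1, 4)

-> maze.sense(dir='west')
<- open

-> stack.push(x='west')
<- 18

-> maze.move(dir='west')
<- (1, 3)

-> maze.sense(dir='south')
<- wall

-> maze.sense(dir='north')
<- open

-> stack.push(x='north')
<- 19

-> maze.move(dir='north')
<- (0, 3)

-> maze.sense(dir='west')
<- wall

-> maze.sense(dir='east')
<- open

-> stack.push(x='east')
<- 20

-> maze.move(dir='east')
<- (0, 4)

-> maze.sense(dir='east')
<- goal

-> maze.move(dir='east')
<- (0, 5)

Answer: (0, 5)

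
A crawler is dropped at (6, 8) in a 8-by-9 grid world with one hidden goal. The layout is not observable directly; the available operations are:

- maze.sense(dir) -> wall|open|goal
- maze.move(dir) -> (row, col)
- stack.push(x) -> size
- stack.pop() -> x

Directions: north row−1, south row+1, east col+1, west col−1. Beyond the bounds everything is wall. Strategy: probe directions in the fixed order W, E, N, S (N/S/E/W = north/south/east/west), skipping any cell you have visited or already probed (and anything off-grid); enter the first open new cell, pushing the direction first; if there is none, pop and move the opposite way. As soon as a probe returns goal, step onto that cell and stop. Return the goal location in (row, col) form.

==> maze.sense(dir→west)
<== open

==> stack.push(x→west)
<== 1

==> maze.move(dir→west)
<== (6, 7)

==> maze.sense(dir→west)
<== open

==> stack.push(x→west)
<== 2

==> maze.move(dir→west)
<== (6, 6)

==> maze.sense(dir→west)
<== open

==> stack.push(x→west)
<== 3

==> maze.move(dir→west)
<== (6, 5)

==> maze.sense(dir→west)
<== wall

==> maze.sense(dir→north)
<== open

==> stack.push(x→north)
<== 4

==> maze.move(dir→north)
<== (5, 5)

==> maze.sense(dir→west)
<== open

==> stack.push(x→west)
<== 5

==> maze.move(dir→west)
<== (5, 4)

==> maze.sense(dir→west)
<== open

==> stack.push(x→west)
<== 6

==> maze.move(dir→west)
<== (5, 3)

==> maze.sense(dir→west)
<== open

==> stack.push(x→west)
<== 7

==> maze.move(dir→west)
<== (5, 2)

==> maze.sense(dir→west)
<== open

==> stack.push(x→west)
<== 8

==> maze.move(dir→west)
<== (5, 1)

==> maze.sense(dir→west)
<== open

==> stack.push(x→west)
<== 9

==> maze.move(dir→west)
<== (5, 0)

==> maze.sense(dir→north)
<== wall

==> maze.sense(dir→south)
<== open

==> stack.push(x→south)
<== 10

==> maze.move(dir→south)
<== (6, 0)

==> maze.sense(dir→east)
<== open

==> stack.push(x→east)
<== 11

==> maze.move(dir→east)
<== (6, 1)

==> maze.sense(dir→east)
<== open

==> stack.push(x→east)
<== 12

==> maze.move(dir→east)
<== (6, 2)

==> maze.sense(dir→east)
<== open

==> stack.push(x→east)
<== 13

==> maze.move(dir→east)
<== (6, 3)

==> maze.sense(dir→south)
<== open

==> stack.push(x→south)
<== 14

==> maze.move(dir→south)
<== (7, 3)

==> maze.sense(dir→west)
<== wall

==> maze.sense(dir→east)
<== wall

==> stack.pop()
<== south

==> maze.move(dir→north)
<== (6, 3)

==> stack.pop()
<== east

==> maze.move(dir→west)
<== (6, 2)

==> stack.pop()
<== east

==> maze.move(dir→west)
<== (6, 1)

==> maze.sense(dir→south)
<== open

==> stack.push(x→south)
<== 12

==> maze.move(dir→south)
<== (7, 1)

==> maze.sense(dir→west)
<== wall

==> stack.pop()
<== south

==> maze.move(dir→north)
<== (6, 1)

==> stack.pop()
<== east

==> maze.move(dir→west)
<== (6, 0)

==> stack.pop()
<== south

==> maze.move(dir→north)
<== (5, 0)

==> stack.pop()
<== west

==> maze.move(dir→east)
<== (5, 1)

==> maze.sense(dir→north)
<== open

==> stack.push(x→north)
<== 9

==> maze.move(dir→north)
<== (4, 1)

==> maze.sense(dir→east)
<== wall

==> maze.sense(dir→north)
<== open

==> stack.push(x→north)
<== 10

==> maze.move(dir→north)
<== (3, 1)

==> maze.sense(dir→west)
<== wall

==> maze.sense(dir→east)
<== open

==> stack.push(x→east)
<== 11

==> maze.move(dir→east)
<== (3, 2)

==> maze.sense(dir→east)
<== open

==> stack.push(x→east)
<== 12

==> maze.move(dir→east)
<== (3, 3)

==> maze.sense(dir→east)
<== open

==> stack.push(x→east)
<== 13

==> maze.move(dir→east)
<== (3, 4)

==> maze.sense(dir→east)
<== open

==> stack.push(x→east)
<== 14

==> maze.move(dir→east)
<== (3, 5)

==> maze.sense(dir→east)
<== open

==> stack.push(x→east)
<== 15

==> maze.move(dir→east)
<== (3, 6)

==> maze.sense(dir→east)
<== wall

==> maze.sense(dir→north)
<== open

==> stack.push(x→north)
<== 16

==> maze.move(dir→north)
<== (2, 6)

==> maze.sense(dir→west)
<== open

==> stack.push(x→west)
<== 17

==> maze.move(dir→west)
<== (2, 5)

==> maze.sense(dir→west)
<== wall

==> maze.sense(dir→north)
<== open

==> stack.push(x→north)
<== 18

==> maze.move(dir→north)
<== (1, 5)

==> maze.sense(dir→west)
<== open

==> stack.push(x→west)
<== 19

==> maze.move(dir→west)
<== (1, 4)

==> maze.sense(dir→west)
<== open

==> stack.push(x→west)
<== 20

==> maze.move(dir→west)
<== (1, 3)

==> maze.sense(dir→west)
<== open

==> stack.push(x→west)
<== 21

==> maze.move(dir→west)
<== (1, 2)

==> maze.sense(dir→west)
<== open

==> stack.push(x→west)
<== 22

==> maze.move(dir→west)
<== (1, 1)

==> maze.sense(dir→west)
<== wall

==> maze.sense(dir→north)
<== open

==> stack.push(x→north)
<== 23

==> maze.move(dir→north)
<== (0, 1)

==> maze.sense(dir→west)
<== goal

==> maze.move(dir→west)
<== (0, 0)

Answer: (0, 0)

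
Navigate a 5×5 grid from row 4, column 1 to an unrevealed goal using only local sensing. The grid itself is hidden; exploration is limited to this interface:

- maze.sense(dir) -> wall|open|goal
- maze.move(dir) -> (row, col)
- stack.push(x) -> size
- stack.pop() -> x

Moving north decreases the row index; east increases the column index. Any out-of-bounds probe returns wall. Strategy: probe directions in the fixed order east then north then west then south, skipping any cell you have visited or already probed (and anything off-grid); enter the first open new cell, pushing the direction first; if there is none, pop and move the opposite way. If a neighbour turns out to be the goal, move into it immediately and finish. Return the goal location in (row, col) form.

-- 1. maze.sense(dir→east) == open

-- 2. stack.push(x→east) == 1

-- 3. maze.move(dir→east) == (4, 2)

-- 4. maze.sense(dir→east) == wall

-- 5. maze.sense(dir→north) == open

-- 6. stack.push(x→north) == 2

-- 7. maze.move(dir→north) == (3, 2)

-- 8. maze.sense(dir→east) == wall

-- 9. maze.sense(dir→north) == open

-- 10. stack.push(x→north) == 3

-- 11. maze.move(dir→north) == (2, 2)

-- 12. maze.sense(dir→east) == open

-- 13. stack.push(x→east) == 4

-- 14. maze.move(dir→east) == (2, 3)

-- 15. maze.sense(dir→east) == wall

-- 16. maze.sense(dir→north) == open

-- 17. stack.push(x→north) == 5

-- 18. maze.move(dir→north) == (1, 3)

-- 19. maze.sense(dir→east) == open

-- 20. stack.push(x→east) == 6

-- 21. maze.move(dir→east) == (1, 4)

-- 22. maze.sense(dir→north) == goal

-- 23. maze.move(dir→north) == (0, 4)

Answer: (0, 4)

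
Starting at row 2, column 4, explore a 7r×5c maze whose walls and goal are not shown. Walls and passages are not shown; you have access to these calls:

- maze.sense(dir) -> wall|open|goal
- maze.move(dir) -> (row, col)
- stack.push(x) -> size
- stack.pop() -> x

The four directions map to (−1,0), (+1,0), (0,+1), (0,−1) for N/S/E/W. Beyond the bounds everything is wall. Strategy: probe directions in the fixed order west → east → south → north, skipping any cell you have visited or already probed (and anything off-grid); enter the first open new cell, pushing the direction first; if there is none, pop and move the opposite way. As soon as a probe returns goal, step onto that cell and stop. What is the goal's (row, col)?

% maze.sense(dir: west) ~> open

% stack.push(x: west) ~> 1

% maze.move(dir: west) ~> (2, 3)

% maze.sense(dir: west) ~> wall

% maze.sense(dir: south) ~> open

% stack.push(x: south) ~> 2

% maze.move(dir: south) ~> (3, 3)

% maze.sense(dir: west) ~> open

% stack.push(x: west) ~> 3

% maze.move(dir: west) ~> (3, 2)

% maze.sense(dir: west) ~> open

% stack.push(x: west) ~> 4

% maze.move(dir: west) ~> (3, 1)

% maze.sense(dir: west) ~> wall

% maze.sense(dir: south) ~> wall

% maze.sense(dir: north) ~> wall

% stack.pop() ~> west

% maze.move(dir: east) ~> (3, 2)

% maze.sense(dir: south) ~> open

% stack.push(x: south) ~> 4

% maze.move(dir: south) ~> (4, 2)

% maze.sense(dir: east) ~> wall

% maze.sense(dir: south) ~> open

% stack.push(x: south) ~> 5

% maze.move(dir: south) ~> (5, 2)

% maze.sense(dir: west) ~> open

% stack.push(x: west) ~> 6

% maze.move(dir: west) ~> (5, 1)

% maze.sense(dir: west) ~> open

% stack.push(x: west) ~> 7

% maze.move(dir: west) ~> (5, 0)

% maze.sense(dir: south) ~> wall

% maze.sense(dir: north) ~> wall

% stack.pop() ~> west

% maze.move(dir: east) ~> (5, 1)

% maze.sense(dir: south) ~> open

% stack.push(x: south) ~> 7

% maze.move(dir: south) ~> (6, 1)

% maze.sense(dir: east) ~> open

% stack.push(x: east) ~> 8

% maze.move(dir: east) ~> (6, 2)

% maze.sense(dir: east) ~> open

% stack.push(x: east) ~> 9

% maze.move(dir: east) ~> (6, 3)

% maze.sense(dir: east) ~> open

% stack.push(x: east) ~> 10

% maze.move(dir: east) ~> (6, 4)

% maze.sense(dir: north) ~> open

% stack.push(x: north) ~> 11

% maze.move(dir: north) ~> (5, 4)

% maze.sense(dir: west) ~> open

% stack.push(x: west) ~> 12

% maze.move(dir: west) ~> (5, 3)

% stack.pop() ~> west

% maze.move(dir: east) ~> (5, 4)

% maze.sense(dir: north) ~> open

% stack.push(x: north) ~> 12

% maze.move(dir: north) ~> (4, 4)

% maze.sense(dir: north) ~> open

% stack.push(x: north) ~> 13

% maze.move(dir: north) ~> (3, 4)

% stack.pop() ~> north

% maze.move(dir: south) ~> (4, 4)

% stack.pop() ~> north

% maze.move(dir: south) ~> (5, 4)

% stack.pop() ~> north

% maze.move(dir: south) ~> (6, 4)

% stack.pop() ~> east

% maze.move(dir: west) ~> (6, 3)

% stack.pop() ~> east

% maze.move(dir: west) ~> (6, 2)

% stack.pop() ~> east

% maze.move(dir: west) ~> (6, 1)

% stack.pop() ~> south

% maze.move(dir: north) ~> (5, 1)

% stack.pop() ~> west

% maze.move(dir: east) ~> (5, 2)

% stack.pop() ~> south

% maze.move(dir: north) ~> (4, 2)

% stack.pop() ~> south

% maze.move(dir: north) ~> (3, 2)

% stack.pop() ~> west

% maze.move(dir: east) ~> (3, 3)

% stack.pop() ~> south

% maze.move(dir: north) ~> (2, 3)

% maze.sense(dir: north) ~> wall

% stack.pop() ~> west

% maze.move(dir: east) ~> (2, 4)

% maze.sense(dir: north) ~> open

% stack.push(x: north) ~> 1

% maze.move(dir: north) ~> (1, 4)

% maze.sense(dir: north) ~> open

% stack.push(x: north) ~> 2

% maze.move(dir: north) ~> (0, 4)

% maze.sense(dir: west) ~> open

% stack.push(x: west) ~> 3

% maze.move(dir: west) ~> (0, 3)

% maze.sense(dir: west) ~> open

% stack.push(x: west) ~> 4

% maze.move(dir: west) ~> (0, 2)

% maze.sense(dir: west) ~> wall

% maze.sense(dir: south) ~> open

% stack.push(x: south) ~> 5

% maze.move(dir: south) ~> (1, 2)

% maze.sense(dir: west) ~> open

% stack.push(x: west) ~> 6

% maze.move(dir: west) ~> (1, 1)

% maze.sense(dir: west) ~> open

% stack.push(x: west) ~> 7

% maze.move(dir: west) ~> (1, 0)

% maze.sense(dir: south) ~> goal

% maze.move(dir: south) ~> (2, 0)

Answer: (2, 0)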